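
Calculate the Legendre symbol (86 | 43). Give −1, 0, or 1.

0

First reduce: 86 ≡ 0 (mod 43).
Top reduces to 0: gcd > 1, so the symbol is 0.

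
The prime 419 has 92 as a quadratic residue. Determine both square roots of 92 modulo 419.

55, 364

Since 419 ≡ 3 (mod 4), a square root of 92 is 92^((419+1)/4) = 92^105 mod 419.
Repeated squaring: 92^2≡84, 92^4≡352, 92^8≡299, 92^16≡154, 92^32≡252, 92^64≡235 (mod 419).
92^105 = 92^(64+32+8+1) ≡ 364 (mod 419).
Check: 364² = 132496 ≡ 92 (mod 419). The two roots are 55 and 364.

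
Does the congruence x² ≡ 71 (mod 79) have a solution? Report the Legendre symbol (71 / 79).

Reciprocity: 71 ≡ 3 and 79 ≡ 3 (mod 4), so (71/79) = −(79/71).
Reduce top mod 71: now compute (8/71).
Pull out 2^3: since 71 ≡ 7 (mod 8), (2/71) = +1, so (2/71)^3 = +1.
Reached (1/71) = 1. Collecting the sign flips along the way, the symbol is -1.

-1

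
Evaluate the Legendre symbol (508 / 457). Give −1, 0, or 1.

1

Euler's criterion: (508/457) ≡ 51^228 (mod 457).
51^2 ≡ 316 (mod 457)
51^4 ≡ 230 (mod 457)
51^8 ≡ 345 (mod 457)
51^16 ≡ 205 (mod 457)
51^32 ≡ 438 (mod 457)
51^64 ≡ 361 (mod 457)
51^128 ≡ 76 (mod 457)
51^228 = 51^(128+64+32+4) ≡ 1 (mod 457).
Result is 1, so (508/457) = 1.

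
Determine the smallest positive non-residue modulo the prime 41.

3

(2/41) = +1, so 2 is a residue.
(3/41) = −1, so 3 is the smallest positive non-residue mod 41.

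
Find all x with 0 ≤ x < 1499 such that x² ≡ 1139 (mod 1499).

127, 1372

Since 1499 ≡ 3 (mod 4), a square root of 1139 is 1139^((1499+1)/4) = 1139^375 mod 1499.
Repeated squaring: 1139^2≡686, 1139^4≡1409, 1139^8≡605, 1139^16≡269, 1139^32≡409, 1139^64≡892, 1139^128≡1194, 1139^256≡87 (mod 1499).
1139^375 = 1139^(256+64+32+16+4+2+1) ≡ 127 (mod 1499).
Check: 127² = 16129 ≡ 1139 (mod 1499). The two roots are 127 and 1372.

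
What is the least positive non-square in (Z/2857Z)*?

5

(2/2857) = +1, so 2 is a residue.
(3/2857) = +1, so 3 is a residue.
(4/2857) = +1, so 4 is a residue.
(5/2857) = −1, so 5 is the smallest positive non-residue mod 2857.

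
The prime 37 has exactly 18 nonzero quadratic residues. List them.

1,3,4,7,9,10,11,12,16,21,25,26,27,28,30,33,34,36

Square k = 1,…,18 (k and 37−k give the same square):
1²=1, 2²=4, 3²=9, 4²=16, 5²=25, 6²=36, 7²≡12, 8²≡27, 9²≡7, 10²≡26, 11²≡10, 12²≡33, 13²≡21, 14²≡11, 15²≡3, 16²≡34, 17²≡30, 18²≡28 (mod 37).
So the quadratic residues mod 37 are {1, 3, 4, 7, 9, 10, 11, 12, 16, 21, 25, 26, 27, 28, 30, 33, 34, 36}.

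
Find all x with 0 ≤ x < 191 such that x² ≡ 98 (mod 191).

17, 174

Since 191 ≡ 3 (mod 4), a square root of 98 is 98^((191+1)/4) = 98^48 mod 191.
Repeated squaring: 98^2≡54, 98^4≡51, 98^8≡118, 98^16≡172, 98^32≡170 (mod 191).
98^48 = 98^(32+16) ≡ 17 (mod 191).
Check: 17² = 289 ≡ 98 (mod 191). The two roots are 17 and 174.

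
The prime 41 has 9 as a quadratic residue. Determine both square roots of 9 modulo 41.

3, 38

41 ≡ 1 (mod 4), so we find a root by search.
Trying successive values, 3² = 9 ≡ 9 (mod 41). The other root is 41 − 3 = 38.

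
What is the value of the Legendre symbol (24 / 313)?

Pull out 2^3: since 313 ≡ 1 (mod 8), (2/313) = +1, so (2/313)^3 = +1.
Reciprocity: 3 ≡ 3 and 313 ≡ 1 (mod 4), so (3/313) = +(313/3).
Reduce top mod 3: now compute (1/3).
Reached (1/3) = 1. Collecting the sign flips along the way, the symbol is +1.

1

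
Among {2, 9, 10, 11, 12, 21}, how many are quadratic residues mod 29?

(2/29) = -1 → non-residue.
(9/29) = +1 → QR.
(10/29) = -1 → non-residue.
(11/29) = -1 → non-residue.
(12/29) = -1 → non-residue.
(21/29) = -1 → non-residue.
Total quadratic residues among the 6: 1.

1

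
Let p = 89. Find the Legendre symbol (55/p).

Euler's criterion: (55/89) ≡ 55^44 (mod 89).
55^2 ≡ 88 (mod 89)
55^4 ≡ 1 (mod 89)
55^8 ≡ 1 (mod 89)
55^16 ≡ 1 (mod 89)
55^32 ≡ 1 (mod 89)
55^44 = 55^(32+8+4) ≡ 1 (mod 89).
Result is 1, so (55/89) = 1.

1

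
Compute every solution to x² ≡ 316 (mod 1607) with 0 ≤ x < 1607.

Since 1607 ≡ 3 (mod 4), a square root of 316 is 316^((1607+1)/4) = 316^402 mod 1607.
Repeated squaring: 316^2≡222, 316^4≡1074, 316^8≡1257, 316^16≡368, 316^32≡436, 316^64≡470, 316^128≡741, 316^256≡1094 (mod 1607).
316^402 = 316^(256+128+16+2) ≡ 140 (mod 1607).
Check: 140² = 19600 ≡ 316 (mod 1607). The two roots are 140 and 1467.

140, 1467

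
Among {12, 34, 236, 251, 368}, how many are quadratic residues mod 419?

(12/419) = +1 → QR.
(34/419) = +1 → QR.
(236/419) = +1 → QR.
(251/419) = +1 → QR.
(368/419) = +1 → QR.
Total quadratic residues among the 5: 5.

5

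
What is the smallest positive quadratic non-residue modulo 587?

(2/587) = −1, so 2 is the smallest positive non-residue mod 587.

2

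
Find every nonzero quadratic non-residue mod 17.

Square k = 1,…,8 (k and 17−k give the same square):
1²=1, 2²=4, 3²=9, 4²=16, 5²≡8, 6²≡2, 7²≡15, 8²≡13 (mod 17).
The residues are {1, 2, 4, 8, 9, 13, 15, 16}; the non-residues are the remaining 8 nonzero classes.

3, 5, 6, 7, 10, 11, 12, 14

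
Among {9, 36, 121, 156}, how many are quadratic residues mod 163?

4

(9/163) = +1 → QR.
(36/163) = +1 → QR.
(121/163) = +1 → QR.
(156/163) = +1 → QR.
Total quadratic residues among the 4: 4.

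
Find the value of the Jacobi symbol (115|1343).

Reciprocity: 115 ≡ 3 and 1343 ≡ 3 (mod 4), so (115/1343) = −(1343/115).
Reduce top mod 115: now compute (78/115).
Pull out 2: since 115 ≡ 3 (mod 8), (2/115) = -1.
Reciprocity: 39 ≡ 3 and 115 ≡ 3 (mod 4), so (39/115) = −(115/39).
Reduce top mod 39: now compute (37/39).
Reciprocity: 37 ≡ 1 and 39 ≡ 3 (mod 4), so (37/39) = +(39/37).
Reduce top mod 37: now compute (2/37).
Pull out 2: since 37 ≡ 5 (mod 8), (2/37) = -1.
Reached (1/37) = 1. Collecting the sign flips along the way, the symbol is +1.

1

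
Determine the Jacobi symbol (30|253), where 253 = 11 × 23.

1

Pull out 2: since 253 ≡ 5 (mod 8), (2/253) = -1.
Reciprocity: 15 ≡ 3 and 253 ≡ 1 (mod 4), so (15/253) = +(253/15).
Reduce top mod 15: now compute (13/15).
Reciprocity: 13 ≡ 1 and 15 ≡ 3 (mod 4), so (13/15) = +(15/13).
Reduce top mod 13: now compute (2/13).
Pull out 2: since 13 ≡ 5 (mod 8), (2/13) = -1.
Reached (1/13) = 1. Collecting the sign flips along the way, the symbol is +1.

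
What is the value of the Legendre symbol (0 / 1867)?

0

Top reduces to 0: gcd > 1, so the symbol is 0.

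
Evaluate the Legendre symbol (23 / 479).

Euler's criterion: (23/479) ≡ 23^239 (mod 479).
23^2 ≡ 50 (mod 479)
23^4 ≡ 105 (mod 479)
23^8 ≡ 8 (mod 479)
23^16 ≡ 64 (mod 479)
23^32 ≡ 264 (mod 479)
23^64 ≡ 241 (mod 479)
23^128 ≡ 122 (mod 479)
23^239 = 23^(128+64+32+8+4+2+1) ≡ 1 (mod 479).
Result is 1, so (23/479) = 1.

1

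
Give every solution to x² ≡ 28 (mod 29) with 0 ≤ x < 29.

12, 17

29 ≡ 1 (mod 4), so we find a root by search.
Trying successive values, 12² = 144 ≡ 28 (mod 29). The other root is 29 − 12 = 17.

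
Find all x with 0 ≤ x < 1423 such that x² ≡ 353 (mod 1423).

372, 1051

Since 1423 ≡ 3 (mod 4), a square root of 353 is 353^((1423+1)/4) = 353^356 mod 1423.
Repeated squaring: 353^2≡808, 353^4≡1130, 353^8≡469, 353^16≡819, 353^32≡528, 353^64≡1299, 353^128≡1146, 353^256≡1310 (mod 1423).
353^356 = 353^(256+64+32+4) ≡ 372 (mod 1423).
Check: 372² = 138384 ≡ 353 (mod 1423). The two roots are 372 and 1051.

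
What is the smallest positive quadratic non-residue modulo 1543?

(2/1543) = +1, so 2 is a residue.
(3/1543) = −1, so 3 is the smallest positive non-residue mod 1543.

3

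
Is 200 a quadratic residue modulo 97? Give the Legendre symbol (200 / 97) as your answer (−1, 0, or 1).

Euler's criterion: (200/97) ≡ 6^48 (mod 97).
6^2 ≡ 36 (mod 97)
6^4 ≡ 35 (mod 97)
6^8 ≡ 61 (mod 97)
6^16 ≡ 35 (mod 97)
6^32 ≡ 61 (mod 97)
6^48 = 6^(32+16) ≡ 1 (mod 97).
Result is 1, so (200/97) = 1.

1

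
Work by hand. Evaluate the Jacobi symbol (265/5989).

Reciprocity: 265 ≡ 1 and 5989 ≡ 1 (mod 4), so (265/5989) = +(5989/265).
Reduce top mod 265: now compute (159/265).
Reciprocity: 159 ≡ 3 and 265 ≡ 1 (mod 4), so (159/265) = +(265/159).
Reduce top mod 159: now compute (106/159).
Pull out 2: since 159 ≡ 7 (mod 8), (2/159) = +1.
Reciprocity: 53 ≡ 1 and 159 ≡ 3 (mod 4), so (53/159) = +(159/53).
Reduce top mod 53: now compute (0/53).
Top reduces to 0: gcd > 1, so the symbol is 0.

0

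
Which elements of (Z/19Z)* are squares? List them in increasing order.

1, 4, 5, 6, 7, 9, 11, 16, 17

Square k = 1,…,9 (k and 19−k give the same square):
1²=1, 2²=4, 3²=9, 4²=16, 5²≡6, 6²≡17, 7²≡11, 8²≡7, 9²≡5 (mod 19).
So the quadratic residues mod 19 are {1, 4, 5, 6, 7, 9, 11, 16, 17}.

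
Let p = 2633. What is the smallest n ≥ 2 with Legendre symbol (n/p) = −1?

(2/2633) = +1, so 2 is a residue.
(3/2633) = −1, so 3 is the smallest positive non-residue mod 2633.

3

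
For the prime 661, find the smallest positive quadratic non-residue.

(2/661) = −1, so 2 is the smallest positive non-residue mod 661.

2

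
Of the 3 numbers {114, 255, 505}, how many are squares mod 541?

(114/541) = -1 → non-residue.
(255/541) = -1 → non-residue.
(505/541) = +1 → QR.
Total quadratic residues among the 3: 1.

1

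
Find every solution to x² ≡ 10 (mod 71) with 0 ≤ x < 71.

Since 71 ≡ 3 (mod 4), a square root of 10 is 10^((71+1)/4) = 10^18 mod 71.
Repeated squaring: 10^2≡29, 10^4≡60, 10^8≡50, 10^16≡15 (mod 71).
10^18 = 10^(16+2) ≡ 9 (mod 71).
Check: 9² = 81 ≡ 10 (mod 71). The two roots are 9 and 62.

9, 62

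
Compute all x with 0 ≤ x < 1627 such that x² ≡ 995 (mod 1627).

196, 1431

Since 1627 ≡ 3 (mod 4), a square root of 995 is 995^((1627+1)/4) = 995^407 mod 1627.
Repeated squaring: 995^2≡809, 995^4≡427, 995^8≡105, 995^16≡1263, 995^32≡709, 995^64≡1565, 995^128≡590, 995^256≡1549 (mod 1627).
995^407 = 995^(256+128+16+4+2+1) ≡ 196 (mod 1627).
Check: 196² = 38416 ≡ 995 (mod 1627). The two roots are 196 and 1431.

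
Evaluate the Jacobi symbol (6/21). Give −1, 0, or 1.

0

Pull out 2: since 21 ≡ 5 (mod 8), (2/21) = -1.
Reciprocity: 3 ≡ 3 and 21 ≡ 1 (mod 4), so (3/21) = +(21/3).
Reduce top mod 3: now compute (0/3).
Top reduces to 0: gcd > 1, so the symbol is 0.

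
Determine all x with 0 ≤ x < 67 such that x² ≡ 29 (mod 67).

Since 67 ≡ 3 (mod 4), a square root of 29 is 29^((67+1)/4) = 29^17 mod 67.
Repeated squaring: 29^2≡37, 29^4≡29, 29^8≡37, 29^16≡29 (mod 67).
29^17 = 29^(16+1) ≡ 37 (mod 67).
Check: 37² = 1369 ≡ 29 (mod 67). The two roots are 30 and 37.

30, 37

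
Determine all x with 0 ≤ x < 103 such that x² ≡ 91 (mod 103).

Since 103 ≡ 3 (mod 4), a square root of 91 is 91^((103+1)/4) = 91^26 mod 103.
Repeated squaring: 91^2≡41, 91^4≡33, 91^8≡59, 91^16≡82 (mod 103).
91^26 = 91^(16+8+2) ≡ 83 (mod 103).
Check: 83² = 6889 ≡ 91 (mod 103). The two roots are 20 and 83.

20, 83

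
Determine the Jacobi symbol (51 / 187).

0

Reciprocity: 51 ≡ 3 and 187 ≡ 3 (mod 4), so (51/187) = −(187/51).
Reduce top mod 51: now compute (34/51).
Pull out 2: since 51 ≡ 3 (mod 8), (2/51) = -1.
Reciprocity: 17 ≡ 1 and 51 ≡ 3 (mod 4), so (17/51) = +(51/17).
Reduce top mod 17: now compute (0/17).
Top reduces to 0: gcd > 1, so the symbol is 0.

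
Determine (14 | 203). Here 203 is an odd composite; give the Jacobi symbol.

Pull out 2: since 203 ≡ 3 (mod 8), (2/203) = -1.
Reciprocity: 7 ≡ 3 and 203 ≡ 3 (mod 4), so (7/203) = −(203/7).
Reduce top mod 7: now compute (0/7).
Top reduces to 0: gcd > 1, so the symbol is 0.

0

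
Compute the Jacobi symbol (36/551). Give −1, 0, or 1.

Pull out 2^2: since 551 ≡ 7 (mod 8), (2/551) = +1, so (2/551)^2 = +1.
Reciprocity: 9 ≡ 1 and 551 ≡ 3 (mod 4), so (9/551) = +(551/9).
Reduce top mod 9: now compute (2/9).
Pull out 2: since 9 ≡ 1 (mod 8), (2/9) = +1.
Reached (1/9) = 1. Collecting the sign flips along the way, the symbol is +1.

1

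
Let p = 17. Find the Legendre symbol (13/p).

1

Euler's criterion: (13/17) ≡ 13^8 (mod 17).
13^2 ≡ 16 (mod 17)
13^4 ≡ 1 (mod 17)
13^8 ≡ 1 (mod 17)
13^8 = 13^(8) ≡ 1 (mod 17).
Result is 1, so (13/17) = 1.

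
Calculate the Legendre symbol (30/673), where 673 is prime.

Pull out 2: since 673 ≡ 1 (mod 8), (2/673) = +1.
Reciprocity: 15 ≡ 3 and 673 ≡ 1 (mod 4), so (15/673) = +(673/15).
Reduce top mod 15: now compute (13/15).
Reciprocity: 13 ≡ 1 and 15 ≡ 3 (mod 4), so (13/15) = +(15/13).
Reduce top mod 13: now compute (2/13).
Pull out 2: since 13 ≡ 5 (mod 8), (2/13) = -1.
Reached (1/13) = 1. Collecting the sign flips along the way, the symbol is -1.

-1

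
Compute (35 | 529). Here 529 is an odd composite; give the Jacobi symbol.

1

Reciprocity: 35 ≡ 3 and 529 ≡ 1 (mod 4), so (35/529) = +(529/35).
Reduce top mod 35: now compute (4/35).
Pull out 2^2: since 35 ≡ 3 (mod 8), (2/35) = -1, so (2/35)^2 = +1.
Reached (1/35) = 1. Collecting the sign flips along the way, the symbol is +1.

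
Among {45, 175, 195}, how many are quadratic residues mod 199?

2

(45/199) = +1 → QR.
(175/199) = +1 → QR.
(195/199) = -1 → non-residue.
Total quadratic residues among the 3: 2.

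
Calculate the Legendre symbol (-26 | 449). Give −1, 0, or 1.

Euler's criterion: (-26/449) ≡ 423^224 (mod 449).
423^2 ≡ 227 (mod 449)
423^4 ≡ 343 (mod 449)
423^8 ≡ 11 (mod 449)
423^16 ≡ 121 (mod 449)
423^32 ≡ 273 (mod 449)
423^64 ≡ 444 (mod 449)
423^128 ≡ 25 (mod 449)
423^224 = 423^(128+64+32) ≡ 448 (mod 449).
Result is 448 ≡ −1, so (-26/449) = −1.

-1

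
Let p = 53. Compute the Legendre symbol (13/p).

1

Euler's criterion: (13/53) ≡ 13^26 (mod 53).
13^2 ≡ 10 (mod 53)
13^4 ≡ 47 (mod 53)
13^8 ≡ 36 (mod 53)
13^16 ≡ 24 (mod 53)
13^26 = 13^(16+8+2) ≡ 1 (mod 53).
Result is 1, so (13/53) = 1.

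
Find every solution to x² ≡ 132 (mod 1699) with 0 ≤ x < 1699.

Since 1699 ≡ 3 (mod 4), a square root of 132 is 132^((1699+1)/4) = 132^425 mod 1699.
Repeated squaring: 132^2≡434, 132^4≡1466, 132^8≡1620, 132^16≡1144, 132^32≡506, 132^64≡1186, 132^128≡1523, 132^256≡394 (mod 1699).
132^425 = 132^(256+128+32+8+1) ≡ 887 (mod 1699).
Check: 887² = 786769 ≡ 132 (mod 1699). The two roots are 812 and 887.

812, 887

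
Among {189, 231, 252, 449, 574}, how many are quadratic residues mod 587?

(189/587) = +1 → QR.
(231/587) = -1 → non-residue.
(252/587) = +1 → QR.
(449/587) = -1 → non-residue.
(574/587) = +1 → QR.
Total quadratic residues among the 5: 3.

3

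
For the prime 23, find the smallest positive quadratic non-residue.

(2/23) = +1, so 2 is a residue.
(3/23) = +1, so 3 is a residue.
(4/23) = +1, so 4 is a residue.
(5/23) = −1, so 5 is the smallest positive non-residue mod 23.

5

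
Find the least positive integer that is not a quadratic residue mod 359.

7

(2/359) = +1, so 2 is a residue.
(3/359) = +1, so 3 is a residue.
(4/359) = +1, so 4 is a residue.
(5/359) = +1, so 5 is a residue.
(6/359) = +1, so 6 is a residue.
(7/359) = −1, so 7 is the smallest positive non-residue mod 359.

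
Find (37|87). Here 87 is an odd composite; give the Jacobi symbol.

-1

Reciprocity: 37 ≡ 1 and 87 ≡ 3 (mod 4), so (37/87) = +(87/37).
Reduce top mod 37: now compute (13/37).
Reciprocity: 13 ≡ 1 and 37 ≡ 1 (mod 4), so (13/37) = +(37/13).
Reduce top mod 13: now compute (11/13).
Reciprocity: 11 ≡ 3 and 13 ≡ 1 (mod 4), so (11/13) = +(13/11).
Reduce top mod 11: now compute (2/11).
Pull out 2: since 11 ≡ 3 (mod 8), (2/11) = -1.
Reached (1/11) = 1. Collecting the sign flips along the way, the symbol is -1.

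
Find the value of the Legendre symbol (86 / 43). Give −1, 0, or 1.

First reduce: 86 ≡ 0 (mod 43).
Top reduces to 0: gcd > 1, so the symbol is 0.

0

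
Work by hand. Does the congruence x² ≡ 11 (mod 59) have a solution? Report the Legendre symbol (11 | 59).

-1

Euler's criterion: (11/59) ≡ 11^29 (mod 59).
11^2 ≡ 3 (mod 59)
11^4 ≡ 9 (mod 59)
11^8 ≡ 22 (mod 59)
11^16 ≡ 12 (mod 59)
11^29 = 11^(16+8+4+1) ≡ 58 (mod 59).
Result is 58 ≡ −1, so (11/59) = −1.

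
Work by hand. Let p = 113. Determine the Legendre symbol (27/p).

-1

Euler's criterion: (27/113) ≡ 27^56 (mod 113).
27^2 ≡ 51 (mod 113)
27^4 ≡ 2 (mod 113)
27^8 ≡ 4 (mod 113)
27^16 ≡ 16 (mod 113)
27^32 ≡ 30 (mod 113)
27^56 = 27^(32+16+8) ≡ 112 (mod 113).
Result is 112 ≡ −1, so (27/113) = −1.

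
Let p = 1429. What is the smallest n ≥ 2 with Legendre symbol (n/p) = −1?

(2/1429) = −1, so 2 is the smallest positive non-residue mod 1429.

2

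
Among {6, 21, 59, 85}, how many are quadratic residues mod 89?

(6/89) = -1 → non-residue.
(21/89) = +1 → QR.
(59/89) = -1 → non-residue.
(85/89) = +1 → QR.
Total quadratic residues among the 4: 2.

2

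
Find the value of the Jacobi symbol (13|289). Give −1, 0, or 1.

1

Reciprocity: 13 ≡ 1 and 289 ≡ 1 (mod 4), so (13/289) = +(289/13).
Reduce top mod 13: now compute (3/13).
Reciprocity: 3 ≡ 3 and 13 ≡ 1 (mod 4), so (3/13) = +(13/3).
Reduce top mod 3: now compute (1/3).
Reached (1/3) = 1. Collecting the sign flips along the way, the symbol is +1.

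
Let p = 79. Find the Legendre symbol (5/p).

Euler's criterion: (5/79) ≡ 5^39 (mod 79).
5^2 ≡ 25 (mod 79)
5^4 ≡ 72 (mod 79)
5^8 ≡ 49 (mod 79)
5^16 ≡ 31 (mod 79)
5^32 ≡ 13 (mod 79)
5^39 = 5^(32+4+2+1) ≡ 1 (mod 79).
Result is 1, so (5/79) = 1.

1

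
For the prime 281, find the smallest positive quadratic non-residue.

(2/281) = +1, so 2 is a residue.
(3/281) = −1, so 3 is the smallest positive non-residue mod 281.

3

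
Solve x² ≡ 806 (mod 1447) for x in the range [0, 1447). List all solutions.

Since 1447 ≡ 3 (mod 4), a square root of 806 is 806^((1447+1)/4) = 806^362 mod 1447.
Repeated squaring: 806^2≡1380, 806^4≡148, 806^8≡199, 806^16≡532, 806^32≡859, 806^64≡1358, 806^128≡686, 806^256≡321 (mod 1447).
806^362 = 806^(256+64+32+8+2) ≡ 335 (mod 1447).
Check: 335² = 112225 ≡ 806 (mod 1447). The two roots are 335 and 1112.

335, 1112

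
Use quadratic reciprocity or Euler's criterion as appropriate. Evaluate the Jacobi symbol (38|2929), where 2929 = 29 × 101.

-1

Pull out 2: since 2929 ≡ 1 (mod 8), (2/2929) = +1.
Reciprocity: 19 ≡ 3 and 2929 ≡ 1 (mod 4), so (19/2929) = +(2929/19).
Reduce top mod 19: now compute (3/19).
Reciprocity: 3 ≡ 3 and 19 ≡ 3 (mod 4), so (3/19) = −(19/3).
Reduce top mod 3: now compute (1/3).
Reached (1/3) = 1. Collecting the sign flips along the way, the symbol is -1.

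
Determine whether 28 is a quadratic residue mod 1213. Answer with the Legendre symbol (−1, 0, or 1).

Pull out 2^2: since 1213 ≡ 5 (mod 8), (2/1213) = -1, so (2/1213)^2 = +1.
Reciprocity: 7 ≡ 3 and 1213 ≡ 1 (mod 4), so (7/1213) = +(1213/7).
Reduce top mod 7: now compute (2/7).
Pull out 2: since 7 ≡ 7 (mod 8), (2/7) = +1.
Reached (1/7) = 1. Collecting the sign flips along the way, the symbol is +1.

1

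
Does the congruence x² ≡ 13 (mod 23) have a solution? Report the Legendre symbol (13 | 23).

Reciprocity: 13 ≡ 1 and 23 ≡ 3 (mod 4), so (13/23) = +(23/13).
Reduce top mod 13: now compute (10/13).
Pull out 2: since 13 ≡ 5 (mod 8), (2/13) = -1.
Reciprocity: 5 ≡ 1 and 13 ≡ 1 (mod 4), so (5/13) = +(13/5).
Reduce top mod 5: now compute (3/5).
Reciprocity: 3 ≡ 3 and 5 ≡ 1 (mod 4), so (3/5) = +(5/3).
Reduce top mod 3: now compute (2/3).
Pull out 2: since 3 ≡ 3 (mod 8), (2/3) = -1.
Reached (1/3) = 1. Collecting the sign flips along the way, the symbol is +1.

1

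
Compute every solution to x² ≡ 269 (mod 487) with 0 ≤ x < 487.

Since 487 ≡ 3 (mod 4), a square root of 269 is 269^((487+1)/4) = 269^122 mod 487.
Repeated squaring: 269^2≡285, 269^4≡383, 269^8≡102, 269^16≡177, 269^32≡161, 269^64≡110 (mod 487).
269^122 = 269^(64+32+16+8+2) ≡ 435 (mod 487).
Check: 435² = 189225 ≡ 269 (mod 487). The two roots are 52 and 435.

52, 435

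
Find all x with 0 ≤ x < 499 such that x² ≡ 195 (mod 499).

131, 368

Since 499 ≡ 3 (mod 4), a square root of 195 is 195^((499+1)/4) = 195^125 mod 499.
Repeated squaring: 195^2≡101, 195^4≡221, 195^8≡438, 195^16≡228, 195^32≡88, 195^64≡259 (mod 499).
195^125 = 195^(64+32+16+8+4+1) ≡ 131 (mod 499).
Check: 131² = 17161 ≡ 195 (mod 499). The two roots are 131 and 368.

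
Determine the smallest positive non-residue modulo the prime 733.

(2/733) = −1, so 2 is the smallest positive non-residue mod 733.

2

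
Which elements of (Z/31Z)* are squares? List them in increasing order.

1 2 4 5 7 8 9 10 14 16 18 19 20 25 28

Square k = 1,…,15 (k and 31−k give the same square):
1²=1, 2²=4, 3²=9, 4²=16, 5²=25, 6²≡5, 7²≡18, 8²≡2, 9²≡19, 10²≡7, 11²≡28, 12²≡20, 13²≡14, 14²≡10, 15²≡8 (mod 31).
So the quadratic residues mod 31 are {1, 2, 4, 5, 7, 8, 9, 10, 14, 16, 18, 19, 20, 25, 28}.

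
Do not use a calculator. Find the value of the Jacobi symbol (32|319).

1

Pull out 2^5: since 319 ≡ 7 (mod 8), (2/319) = +1, so (2/319)^5 = +1.
Reached (1/319) = 1. Collecting the sign flips along the way, the symbol is +1.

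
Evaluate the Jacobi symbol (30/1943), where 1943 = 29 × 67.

Pull out 2: since 1943 ≡ 7 (mod 8), (2/1943) = +1.
Reciprocity: 15 ≡ 3 and 1943 ≡ 3 (mod 4), so (15/1943) = −(1943/15).
Reduce top mod 15: now compute (8/15).
Pull out 2^3: since 15 ≡ 7 (mod 8), (2/15) = +1, so (2/15)^3 = +1.
Reached (1/15) = 1. Collecting the sign flips along the way, the symbol is -1.

-1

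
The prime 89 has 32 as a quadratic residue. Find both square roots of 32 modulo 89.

89 ≡ 1 (mod 4), so we find a root by search.
Trying successive values, 11² = 121 ≡ 32 (mod 89). The other root is 89 − 11 = 78.

11, 78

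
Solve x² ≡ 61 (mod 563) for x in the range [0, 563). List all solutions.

Since 563 ≡ 3 (mod 4), a square root of 61 is 61^((563+1)/4) = 61^141 mod 563.
Repeated squaring: 61^2≡343, 61^4≡545, 61^8≡324, 61^16≡258, 61^32≡130, 61^64≡10, 61^128≡100 (mod 563).
61^141 = 61^(128+8+4+1) ≡ 207 (mod 563).
Check: 207² = 42849 ≡ 61 (mod 563). The two roots are 207 and 356.

207, 356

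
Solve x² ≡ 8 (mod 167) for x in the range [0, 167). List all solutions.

Since 167 ≡ 3 (mod 4), a square root of 8 is 8^((167+1)/4) = 8^42 mod 167.
Repeated squaring: 8^2≡64, 8^4≡88, 8^8≡62, 8^16≡3, 8^32≡9 (mod 167).
8^42 = 8^(32+8+2) ≡ 141 (mod 167).
Check: 141² = 19881 ≡ 8 (mod 167). The two roots are 26 and 141.

26, 141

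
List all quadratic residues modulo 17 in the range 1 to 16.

Square k = 1,…,8 (k and 17−k give the same square):
1²=1, 2²=4, 3²=9, 4²=16, 5²≡8, 6²≡2, 7²≡15, 8²≡13 (mod 17).
So the quadratic residues mod 17 are {1, 2, 4, 8, 9, 13, 15, 16}.

1 2 4 8 9 13 15 16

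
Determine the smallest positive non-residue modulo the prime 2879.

7

(2/2879) = +1, so 2 is a residue.
(3/2879) = +1, so 3 is a residue.
(4/2879) = +1, so 4 is a residue.
(5/2879) = +1, so 5 is a residue.
(6/2879) = +1, so 6 is a residue.
(7/2879) = −1, so 7 is the smallest positive non-residue mod 2879.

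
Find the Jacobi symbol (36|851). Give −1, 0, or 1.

Pull out 2^2: since 851 ≡ 3 (mod 8), (2/851) = -1, so (2/851)^2 = +1.
Reciprocity: 9 ≡ 1 and 851 ≡ 3 (mod 4), so (9/851) = +(851/9).
Reduce top mod 9: now compute (5/9).
Reciprocity: 5 ≡ 1 and 9 ≡ 1 (mod 4), so (5/9) = +(9/5).
Reduce top mod 5: now compute (4/5).
Pull out 2^2: since 5 ≡ 5 (mod 8), (2/5) = -1, so (2/5)^2 = +1.
Reached (1/5) = 1. Collecting the sign flips along the way, the symbol is +1.

1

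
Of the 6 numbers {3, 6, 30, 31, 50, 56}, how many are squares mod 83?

3

(3/83) = +1 → QR.
(6/83) = -1 → non-residue.
(30/83) = +1 → QR.
(31/83) = +1 → QR.
(50/83) = -1 → non-residue.
(56/83) = -1 → non-residue.
Total quadratic residues among the 6: 3.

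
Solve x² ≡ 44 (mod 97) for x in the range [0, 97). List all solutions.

97 ≡ 1 (mod 4), so we find a root by search.
Trying successive values, 23² = 529 ≡ 44 (mod 97). The other root is 97 − 23 = 74.

23, 74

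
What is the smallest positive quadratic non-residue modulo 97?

5

(2/97) = +1, so 2 is a residue.
(3/97) = +1, so 3 is a residue.
(4/97) = +1, so 4 is a residue.
(5/97) = −1, so 5 is the smallest positive non-residue mod 97.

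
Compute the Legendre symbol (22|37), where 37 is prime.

-1

Euler's criterion: (22/37) ≡ 22^18 (mod 37).
22^2 ≡ 3 (mod 37)
22^4 ≡ 9 (mod 37)
22^8 ≡ 7 (mod 37)
22^16 ≡ 12 (mod 37)
22^18 = 22^(16+2) ≡ 36 (mod 37).
Result is 36 ≡ −1, so (22/37) = −1.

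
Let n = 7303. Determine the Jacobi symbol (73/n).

1

Reciprocity: 73 ≡ 1 and 7303 ≡ 3 (mod 4), so (73/7303) = +(7303/73).
Reduce top mod 73: now compute (3/73).
Reciprocity: 3 ≡ 3 and 73 ≡ 1 (mod 4), so (3/73) = +(73/3).
Reduce top mod 3: now compute (1/3).
Reached (1/3) = 1. Collecting the sign flips along the way, the symbol is +1.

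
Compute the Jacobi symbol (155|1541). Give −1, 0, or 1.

-1

Reciprocity: 155 ≡ 3 and 1541 ≡ 1 (mod 4), so (155/1541) = +(1541/155).
Reduce top mod 155: now compute (146/155).
Pull out 2: since 155 ≡ 3 (mod 8), (2/155) = -1.
Reciprocity: 73 ≡ 1 and 155 ≡ 3 (mod 4), so (73/155) = +(155/73).
Reduce top mod 73: now compute (9/73).
Reciprocity: 9 ≡ 1 and 73 ≡ 1 (mod 4), so (9/73) = +(73/9).
Reduce top mod 9: now compute (1/9).
Reached (1/9) = 1. Collecting the sign flips along the way, the symbol is -1.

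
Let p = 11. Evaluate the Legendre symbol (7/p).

Reciprocity: 7 ≡ 3 and 11 ≡ 3 (mod 4), so (7/11) = −(11/7).
Reduce top mod 7: now compute (4/7).
Pull out 2^2: since 7 ≡ 7 (mod 8), (2/7) = +1, so (2/7)^2 = +1.
Reached (1/7) = 1. Collecting the sign flips along the way, the symbol is -1.

-1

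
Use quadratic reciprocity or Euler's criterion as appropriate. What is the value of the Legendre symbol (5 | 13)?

-1

Reciprocity: 5 ≡ 1 and 13 ≡ 1 (mod 4), so (5/13) = +(13/5).
Reduce top mod 5: now compute (3/5).
Reciprocity: 3 ≡ 3 and 5 ≡ 1 (mod 4), so (3/5) = +(5/3).
Reduce top mod 3: now compute (2/3).
Pull out 2: since 3 ≡ 3 (mod 8), (2/3) = -1.
Reached (1/3) = 1. Collecting the sign flips along the way, the symbol is -1.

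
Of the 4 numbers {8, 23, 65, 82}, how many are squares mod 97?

2

(8/97) = +1 → QR.
(23/97) = -1 → non-residue.
(65/97) = +1 → QR.
(82/97) = -1 → non-residue.
Total quadratic residues among the 4: 2.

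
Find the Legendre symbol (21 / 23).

Reciprocity: 21 ≡ 1 and 23 ≡ 3 (mod 4), so (21/23) = +(23/21).
Reduce top mod 21: now compute (2/21).
Pull out 2: since 21 ≡ 5 (mod 8), (2/21) = -1.
Reached (1/21) = 1. Collecting the sign flips along the way, the symbol is -1.

-1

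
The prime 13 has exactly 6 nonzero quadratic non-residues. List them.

Square k = 1,…,6 (k and 13−k give the same square):
1²=1, 2²=4, 3²=9, 4²≡3, 5²≡12, 6²≡10 (mod 13).
The residues are {1, 3, 4, 9, 10, 12}; the non-residues are the remaining 6 nonzero classes.

2 5 6 7 8 11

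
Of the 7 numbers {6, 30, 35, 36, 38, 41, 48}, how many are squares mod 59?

(6/59) = -1 → non-residue.
(30/59) = -1 → non-residue.
(35/59) = +1 → QR.
(36/59) = +1 → QR.
(38/59) = -1 → non-residue.
(41/59) = +1 → QR.
(48/59) = +1 → QR.
Total quadratic residues among the 7: 4.

4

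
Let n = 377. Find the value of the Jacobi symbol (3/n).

-1

Reciprocity: 3 ≡ 3 and 377 ≡ 1 (mod 4), so (3/377) = +(377/3).
Reduce top mod 3: now compute (2/3).
Pull out 2: since 3 ≡ 3 (mod 8), (2/3) = -1.
Reached (1/3) = 1. Collecting the sign flips along the way, the symbol is -1.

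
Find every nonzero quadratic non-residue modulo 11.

Square k = 1,…,5 (k and 11−k give the same square):
1²=1, 2²=4, 3²=9, 4²≡5, 5²≡3 (mod 11).
The residues are {1, 3, 4, 5, 9}; the non-residues are the remaining 5 nonzero classes.

2 6 7 8 10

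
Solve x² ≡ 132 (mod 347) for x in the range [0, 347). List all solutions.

Since 347 ≡ 3 (mod 4), a square root of 132 is 132^((347+1)/4) = 132^87 mod 347.
Repeated squaring: 132^2≡74, 132^4≡271, 132^8≡224, 132^16≡208, 132^32≡236, 132^64≡176 (mod 347).
132^87 = 132^(64+16+4+2+1) ≡ 241 (mod 347).
Check: 241² = 58081 ≡ 132 (mod 347). The two roots are 106 and 241.

106, 241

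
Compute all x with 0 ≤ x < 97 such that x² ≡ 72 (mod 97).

13, 84

97 ≡ 1 (mod 4), so we find a root by search.
Trying successive values, 13² = 169 ≡ 72 (mod 97). The other root is 97 − 13 = 84.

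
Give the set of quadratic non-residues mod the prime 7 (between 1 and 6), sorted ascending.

3,5,6

Square k = 1,…,3 (k and 7−k give the same square):
1²=1, 2²=4, 3²≡2 (mod 7).
The residues are {1, 2, 4}; the non-residues are the remaining 3 nonzero classes.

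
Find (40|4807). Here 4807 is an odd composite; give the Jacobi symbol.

-1

Pull out 2^3: since 4807 ≡ 7 (mod 8), (2/4807) = +1, so (2/4807)^3 = +1.
Reciprocity: 5 ≡ 1 and 4807 ≡ 3 (mod 4), so (5/4807) = +(4807/5).
Reduce top mod 5: now compute (2/5).
Pull out 2: since 5 ≡ 5 (mod 8), (2/5) = -1.
Reached (1/5) = 1. Collecting the sign flips along the way, the symbol is -1.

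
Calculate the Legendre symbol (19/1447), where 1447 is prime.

1

Reciprocity: 19 ≡ 3 and 1447 ≡ 3 (mod 4), so (19/1447) = −(1447/19).
Reduce top mod 19: now compute (3/19).
Reciprocity: 3 ≡ 3 and 19 ≡ 3 (mod 4), so (3/19) = −(19/3).
Reduce top mod 3: now compute (1/3).
Reached (1/3) = 1. Collecting the sign flips along the way, the symbol is +1.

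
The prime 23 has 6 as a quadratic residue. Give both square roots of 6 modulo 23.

11, 12

Since 23 ≡ 3 (mod 4), a square root of 6 is 6^((23+1)/4) = 6^6 mod 23.
Repeated squaring: 6^2≡13, 6^4≡8 (mod 23).
6^6 = 6^(4+2) ≡ 12 (mod 23).
Check: 12² = 144 ≡ 6 (mod 23). The two roots are 11 and 12.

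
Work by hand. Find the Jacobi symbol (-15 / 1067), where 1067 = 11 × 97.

First reduce: -15 ≡ 1052 (mod 1067).
Pull out 2^2: since 1067 ≡ 3 (mod 8), (2/1067) = -1, so (2/1067)^2 = +1.
Reciprocity: 263 ≡ 3 and 1067 ≡ 3 (mod 4), so (263/1067) = −(1067/263).
Reduce top mod 263: now compute (15/263).
Reciprocity: 15 ≡ 3 and 263 ≡ 3 (mod 4), so (15/263) = −(263/15).
Reduce top mod 15: now compute (8/15).
Pull out 2^3: since 15 ≡ 7 (mod 8), (2/15) = +1, so (2/15)^3 = +1.
Reached (1/15) = 1. Collecting the sign flips along the way, the symbol is +1.

1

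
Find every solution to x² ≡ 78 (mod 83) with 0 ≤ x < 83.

Since 83 ≡ 3 (mod 4), a square root of 78 is 78^((83+1)/4) = 78^21 mod 83.
Repeated squaring: 78^2≡25, 78^4≡44, 78^8≡27, 78^16≡65 (mod 83).
78^21 = 78^(16+4+1) ≡ 59 (mod 83).
Check: 59² = 3481 ≡ 78 (mod 83). The two roots are 24 and 59.

24, 59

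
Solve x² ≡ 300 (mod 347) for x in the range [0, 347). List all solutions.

91, 256

Since 347 ≡ 3 (mod 4), a square root of 300 is 300^((347+1)/4) = 300^87 mod 347.
Repeated squaring: 300^2≡127, 300^4≡167, 300^8≡129, 300^16≡332, 300^32≡225, 300^64≡310 (mod 347).
300^87 = 300^(64+16+4+2+1) ≡ 256 (mod 347).
Check: 256² = 65536 ≡ 300 (mod 347). The two roots are 91 and 256.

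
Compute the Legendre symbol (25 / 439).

Reciprocity: 25 ≡ 1 and 439 ≡ 3 (mod 4), so (25/439) = +(439/25).
Reduce top mod 25: now compute (14/25).
Pull out 2: since 25 ≡ 1 (mod 8), (2/25) = +1.
Reciprocity: 7 ≡ 3 and 25 ≡ 1 (mod 4), so (7/25) = +(25/7).
Reduce top mod 7: now compute (4/7).
Pull out 2^2: since 7 ≡ 7 (mod 8), (2/7) = +1, so (2/7)^2 = +1.
Reached (1/7) = 1. Collecting the sign flips along the way, the symbol is +1.

1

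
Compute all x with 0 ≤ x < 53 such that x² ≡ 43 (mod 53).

19, 34

53 ≡ 1 (mod 4), so we find a root by search.
Trying successive values, 19² = 361 ≡ 43 (mod 53). The other root is 53 − 19 = 34.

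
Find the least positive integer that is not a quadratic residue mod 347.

2

(2/347) = −1, so 2 is the smallest positive non-residue mod 347.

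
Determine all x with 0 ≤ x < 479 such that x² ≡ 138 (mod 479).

Since 479 ≡ 3 (mod 4), a square root of 138 is 138^((479+1)/4) = 138^120 mod 479.
Repeated squaring: 138^2≡363, 138^4≡44, 138^8≡20, 138^16≡400, 138^32≡14, 138^64≡196 (mod 479).
138^120 = 138^(64+32+16+8) ≡ 388 (mod 479).
Check: 388² = 150544 ≡ 138 (mod 479). The two roots are 91 and 388.

91, 388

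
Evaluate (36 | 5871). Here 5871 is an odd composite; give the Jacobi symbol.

Pull out 2^2: since 5871 ≡ 7 (mod 8), (2/5871) = +1, so (2/5871)^2 = +1.
Reciprocity: 9 ≡ 1 and 5871 ≡ 3 (mod 4), so (9/5871) = +(5871/9).
Reduce top mod 9: now compute (3/9).
Reciprocity: 3 ≡ 3 and 9 ≡ 1 (mod 4), so (3/9) = +(9/3).
Reduce top mod 3: now compute (0/3).
Top reduces to 0: gcd > 1, so the symbol is 0.

0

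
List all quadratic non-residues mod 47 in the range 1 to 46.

5,10,11,13,15,19,20,22,23,26,29,30,31,33,35,38,39,40,41,43,44,45,46

Square k = 1,…,23 (k and 47−k give the same square):
1²=1, 2²=4, 3²=9, 4²=16, 5²=25, 6²=36, 7²≡2, 8²≡17, 9²≡34, 10²≡6, 11²≡27, 12²≡3, 13²≡28, 14²≡8, 15²≡37, 16²≡21, 17²≡7, 18²≡42, 19²≡32, 20²≡24, 21²≡18, 22²≡14, 23²≡12 (mod 47).
The residues are {1, 2, 3, 4, 6, 7, 8, 9, 12, 14, 16, 17, 18, 21, 24, 25, 27, 28, 32, 34, 36, 37, 42}; the non-residues are the remaining 23 nonzero classes.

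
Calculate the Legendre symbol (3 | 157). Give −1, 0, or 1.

1

Reciprocity: 3 ≡ 3 and 157 ≡ 1 (mod 4), so (3/157) = +(157/3).
Reduce top mod 3: now compute (1/3).
Reached (1/3) = 1. Collecting the sign flips along the way, the symbol is +1.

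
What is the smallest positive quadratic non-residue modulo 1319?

13

(2/1319) = +1, so 2 is a residue.
(3/1319) = +1, so 3 is a residue.
(4/1319) = +1, so 4 is a residue.
(5/1319) = +1, so 5 is a residue.
(6/1319) = +1, so 6 is a residue.
(7/1319) = +1, so 7 is a residue.
(8/1319) = +1, so 8 is a residue.
(9/1319) = +1, so 9 is a residue.
(10/1319) = +1, so 10 is a residue.
(11/1319) = +1, so 11 is a residue.
(12/1319) = +1, so 12 is a residue.
(13/1319) = −1, so 13 is the smallest positive non-residue mod 1319.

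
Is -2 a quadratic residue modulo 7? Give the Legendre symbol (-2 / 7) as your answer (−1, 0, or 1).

-1

First reduce: -2 ≡ 5 (mod 7).
Reciprocity: 5 ≡ 1 and 7 ≡ 3 (mod 4), so (5/7) = +(7/5).
Reduce top mod 5: now compute (2/5).
Pull out 2: since 5 ≡ 5 (mod 8), (2/5) = -1.
Reached (1/5) = 1. Collecting the sign flips along the way, the symbol is -1.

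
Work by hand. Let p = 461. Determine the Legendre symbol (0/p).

0

Top reduces to 0: gcd > 1, so the symbol is 0.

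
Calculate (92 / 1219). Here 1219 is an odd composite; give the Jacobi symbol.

Pull out 2^2: since 1219 ≡ 3 (mod 8), (2/1219) = -1, so (2/1219)^2 = +1.
Reciprocity: 23 ≡ 3 and 1219 ≡ 3 (mod 4), so (23/1219) = −(1219/23).
Reduce top mod 23: now compute (0/23).
Top reduces to 0: gcd > 1, so the symbol is 0.

0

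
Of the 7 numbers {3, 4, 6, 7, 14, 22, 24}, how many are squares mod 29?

(3/29) = -1 → non-residue.
(4/29) = +1 → QR.
(6/29) = +1 → QR.
(7/29) = +1 → QR.
(14/29) = -1 → non-residue.
(22/29) = +1 → QR.
(24/29) = +1 → QR.
Total quadratic residues among the 7: 5.

5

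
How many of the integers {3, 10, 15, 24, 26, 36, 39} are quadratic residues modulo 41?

3

(3/41) = -1 → non-residue.
(10/41) = +1 → QR.
(15/41) = -1 → non-residue.
(24/41) = -1 → non-residue.
(26/41) = -1 → non-residue.
(36/41) = +1 → QR.
(39/41) = +1 → QR.
Total quadratic residues among the 7: 3.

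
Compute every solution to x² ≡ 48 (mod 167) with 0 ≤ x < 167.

81, 86

Since 167 ≡ 3 (mod 4), a square root of 48 is 48^((167+1)/4) = 48^42 mod 167.
Repeated squaring: 48^2≡133, 48^4≡154, 48^8≡2, 48^16≡4, 48^32≡16 (mod 167).
48^42 = 48^(32+8+2) ≡ 81 (mod 167).
Check: 81² = 6561 ≡ 48 (mod 167). The two roots are 81 and 86.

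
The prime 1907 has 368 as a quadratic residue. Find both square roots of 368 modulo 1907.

287, 1620

Since 1907 ≡ 3 (mod 4), a square root of 368 is 368^((1907+1)/4) = 368^477 mod 1907.
Repeated squaring: 368^2≡27, 368^4≡729, 368^8≡1295, 368^16≡772, 368^32≡1000, 368^64≡732, 368^128≡1864, 368^256≡1849 (mod 1907).
368^477 = 368^(256+128+64+16+8+4+1) ≡ 287 (mod 1907).
Check: 287² = 82369 ≡ 368 (mod 1907). The two roots are 287 and 1620.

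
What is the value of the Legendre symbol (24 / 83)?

-1

Pull out 2^3: since 83 ≡ 3 (mod 8), (2/83) = -1, so (2/83)^3 = -1.
Reciprocity: 3 ≡ 3 and 83 ≡ 3 (mod 4), so (3/83) = −(83/3).
Reduce top mod 3: now compute (2/3).
Pull out 2: since 3 ≡ 3 (mod 8), (2/3) = -1.
Reached (1/3) = 1. Collecting the sign flips along the way, the symbol is -1.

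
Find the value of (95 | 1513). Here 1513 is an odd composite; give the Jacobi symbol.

Reciprocity: 95 ≡ 3 and 1513 ≡ 1 (mod 4), so (95/1513) = +(1513/95).
Reduce top mod 95: now compute (88/95).
Pull out 2^3: since 95 ≡ 7 (mod 8), (2/95) = +1, so (2/95)^3 = +1.
Reciprocity: 11 ≡ 3 and 95 ≡ 3 (mod 4), so (11/95) = −(95/11).
Reduce top mod 11: now compute (7/11).
Reciprocity: 7 ≡ 3 and 11 ≡ 3 (mod 4), so (7/11) = −(11/7).
Reduce top mod 7: now compute (4/7).
Pull out 2^2: since 7 ≡ 7 (mod 8), (2/7) = +1, so (2/7)^2 = +1.
Reached (1/7) = 1. Collecting the sign flips along the way, the symbol is +1.

1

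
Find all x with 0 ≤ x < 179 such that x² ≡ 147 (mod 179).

Since 179 ≡ 3 (mod 4), a square root of 147 is 147^((179+1)/4) = 147^45 mod 179.
Repeated squaring: 147^2≡129, 147^4≡173, 147^8≡36, 147^16≡43, 147^32≡59 (mod 179).
147^45 = 147^(32+8+4+1) ≡ 46 (mod 179).
Check: 46² = 2116 ≡ 147 (mod 179). The two roots are 46 and 133.

46, 133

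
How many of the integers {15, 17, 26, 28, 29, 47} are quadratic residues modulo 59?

5

(15/59) = +1 → QR.
(17/59) = +1 → QR.
(26/59) = +1 → QR.
(28/59) = +1 → QR.
(29/59) = +1 → QR.
(47/59) = -1 → non-residue.
Total quadratic residues among the 6: 5.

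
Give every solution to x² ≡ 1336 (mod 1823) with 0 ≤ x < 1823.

574, 1249

Since 1823 ≡ 3 (mod 4), a square root of 1336 is 1336^((1823+1)/4) = 1336^456 mod 1823.
Repeated squaring: 1336^2≡179, 1336^4≡1050, 1336^8≡1408, 1336^16≡863, 1336^32≡985, 1336^64≡389, 1336^128≡12, 1336^256≡144 (mod 1823).
1336^456 = 1336^(256+128+64+8) ≡ 1249 (mod 1823).
Check: 1249² = 1560001 ≡ 1336 (mod 1823). The two roots are 574 and 1249.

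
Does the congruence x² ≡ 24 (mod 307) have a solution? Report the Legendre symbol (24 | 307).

1

Euler's criterion: (24/307) ≡ 24^153 (mod 307).
24^2 ≡ 269 (mod 307)
24^4 ≡ 216 (mod 307)
24^8 ≡ 299 (mod 307)
24^16 ≡ 64 (mod 307)
24^32 ≡ 105 (mod 307)
24^64 ≡ 280 (mod 307)
24^128 ≡ 115 (mod 307)
24^153 = 24^(128+16+8+1) ≡ 1 (mod 307).
Result is 1, so (24/307) = 1.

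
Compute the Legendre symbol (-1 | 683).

-1

Euler's criterion: (-1/683) ≡ 682^341 (mod 683).
682^2 ≡ 1 (mod 683)
682^4 ≡ 1 (mod 683)
682^8 ≡ 1 (mod 683)
682^16 ≡ 1 (mod 683)
682^32 ≡ 1 (mod 683)
682^64 ≡ 1 (mod 683)
682^128 ≡ 1 (mod 683)
682^256 ≡ 1 (mod 683)
682^341 = 682^(256+64+16+4+1) ≡ 682 (mod 683).
Result is 682 ≡ −1, so (-1/683) = −1.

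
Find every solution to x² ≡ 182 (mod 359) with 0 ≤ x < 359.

30, 329

Since 359 ≡ 3 (mod 4), a square root of 182 is 182^((359+1)/4) = 182^90 mod 359.
Repeated squaring: 182^2≡96, 182^4≡241, 182^8≡282, 182^16≡185, 182^32≡120, 182^64≡40 (mod 359).
182^90 = 182^(64+16+8+2) ≡ 30 (mod 359).
Check: 30² = 900 ≡ 182 (mod 359). The two roots are 30 and 329.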